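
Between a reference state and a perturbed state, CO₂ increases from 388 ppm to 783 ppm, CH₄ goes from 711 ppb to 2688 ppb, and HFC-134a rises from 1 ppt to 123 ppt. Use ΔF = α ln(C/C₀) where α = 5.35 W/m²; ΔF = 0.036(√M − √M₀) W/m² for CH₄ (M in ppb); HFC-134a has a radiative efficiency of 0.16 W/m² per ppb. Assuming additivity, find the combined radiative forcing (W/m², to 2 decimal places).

CO₂: 5.35 × ln(783/388) = 5.35 × ln(2.01804) = 5.35 × 0.70213 = 3.7564 W/m².
CH₄: 0.036 × (√2688 − √711) = 0.036 × (51.8459 − 26.6646) = 0.036 × 25.1813 = 0.9065 W/m².
HFC-134a: Δ = 123 − 1 = 122 ppt = 0.122 ppb; ΔF = 0.16 × 0.122 = 0.0195 W/m².
Total ΔF = 3.7564 + 0.9065 + 0.0195 = 4.6824 W/m².

ΔF = 4.68 W/m²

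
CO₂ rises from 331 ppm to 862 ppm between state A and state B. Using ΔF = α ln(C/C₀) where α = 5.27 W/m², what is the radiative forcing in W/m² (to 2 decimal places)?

CO₂ absorption bands are partially saturated, so forcing scales with the logarithm of the concentration ratio.
CO₂: 5.27 × ln(862/331) = 5.27 × ln(2.60423) = 5.27 × 0.95714 = 5.0441 W/m².

ΔF = 5.04 W/m²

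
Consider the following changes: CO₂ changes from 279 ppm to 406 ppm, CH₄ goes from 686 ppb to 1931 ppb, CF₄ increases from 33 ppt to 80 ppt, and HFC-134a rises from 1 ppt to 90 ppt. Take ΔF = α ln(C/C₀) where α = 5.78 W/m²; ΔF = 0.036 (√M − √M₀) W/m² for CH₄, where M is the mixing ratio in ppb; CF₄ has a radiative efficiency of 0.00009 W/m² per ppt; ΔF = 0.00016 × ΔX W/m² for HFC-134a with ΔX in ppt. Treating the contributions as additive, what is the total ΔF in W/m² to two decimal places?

CO₂: 5.78 × ln(406/279) = 5.78 × ln(1.45520) = 5.78 × 0.37514 = 2.1683 W/m².
CH₄: 0.036 × (√1931 − √686) = 0.036 × (43.9431 − 26.1916) = 0.036 × 17.7515 = 0.6391 W/m².
CF₄: ΔF = 0.00009 × (80 − 33) = 0.00009 × 47 = 0.0042 W/m².
HFC-134a: ΔF = 0.00016 × (90 − 1) = 0.00016 × 89 = 0.0142 W/m².
Total ΔF = 2.1683 + 0.6391 + 0.0042 + 0.0142 = 2.8258 W/m².

ΔF = 2.83 W/m²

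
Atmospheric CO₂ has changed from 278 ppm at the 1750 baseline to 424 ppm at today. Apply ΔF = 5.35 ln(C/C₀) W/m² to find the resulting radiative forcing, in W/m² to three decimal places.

CO₂: 5.35 × ln(424/278) = 5.35 × ln(1.52518) = 5.35 × 0.42211 = 2.2583 W/m².

ΔF = 2.258 W/m²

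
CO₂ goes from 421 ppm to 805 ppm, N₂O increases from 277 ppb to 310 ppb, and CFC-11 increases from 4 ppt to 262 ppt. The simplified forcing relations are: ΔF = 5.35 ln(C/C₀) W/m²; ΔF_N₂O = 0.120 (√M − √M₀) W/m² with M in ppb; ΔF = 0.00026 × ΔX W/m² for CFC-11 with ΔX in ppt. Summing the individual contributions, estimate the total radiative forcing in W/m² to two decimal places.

ΔF = 3.65 W/m²

CO₂: 5.35 × ln(805/421) = 5.35 × ln(1.91211) = 5.35 × 0.64821 = 3.4679 W/m².
N₂O: 0.120 × (√310 − √277) = 0.120 × (17.6068 − 16.6433) = 0.120 × 0.9635 = 0.1156 W/m².
CFC-11: ΔF = 0.00026 × (262 − 4) = 0.00026 × 258 = 0.0671 W/m².
Total ΔF = 3.4679 + 0.1156 + 0.0671 = 3.6506 W/m².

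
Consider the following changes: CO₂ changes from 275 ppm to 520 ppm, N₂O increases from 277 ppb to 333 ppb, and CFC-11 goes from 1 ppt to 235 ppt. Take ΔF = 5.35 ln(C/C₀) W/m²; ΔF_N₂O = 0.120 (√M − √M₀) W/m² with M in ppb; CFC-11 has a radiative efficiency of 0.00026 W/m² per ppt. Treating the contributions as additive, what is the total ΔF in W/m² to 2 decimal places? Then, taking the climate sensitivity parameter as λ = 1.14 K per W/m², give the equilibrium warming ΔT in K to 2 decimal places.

CO₂: 5.35 × ln(520/275) = 5.35 × ln(1.89091) = 5.35 × 0.63706 = 3.4083 W/m².
N₂O: 0.120 × (√333 − √277) = 0.120 × (18.2483 − 16.6433) = 0.120 × 1.6050 = 0.1926 W/m².
CFC-11: ΔF = 0.00026 × (235 − 1) = 0.00026 × 234 = 0.0608 W/m².
Total ΔF = 3.4083 + 0.1926 + 0.0608 = 3.6617 W/m².
ΔT = λ ΔF = 1.14 × 3.66 = 4.1724 K.

ΔF = 3.66 W/m²; ΔT = 4.17 K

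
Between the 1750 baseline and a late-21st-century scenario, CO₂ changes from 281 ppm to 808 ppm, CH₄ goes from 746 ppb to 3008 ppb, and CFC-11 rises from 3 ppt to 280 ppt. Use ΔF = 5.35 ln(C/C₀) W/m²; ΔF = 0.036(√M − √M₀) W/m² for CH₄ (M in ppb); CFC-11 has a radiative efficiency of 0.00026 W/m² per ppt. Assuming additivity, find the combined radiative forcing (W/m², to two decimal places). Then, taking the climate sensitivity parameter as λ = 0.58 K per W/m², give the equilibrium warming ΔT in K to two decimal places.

ΔF = 6.71 W/m²; ΔT = 3.89 K

CO₂: 5.35 × ln(808/281) = 5.35 × ln(2.87544) = 5.35 × 1.05621 = 5.6507 W/m².
CH₄: 0.036 × (√3008 − √746) = 0.036 × (54.8452 − 27.3130) = 0.036 × 27.5322 = 0.9912 W/m².
CFC-11: ΔF = 0.00026 × (280 − 3) = 0.00026 × 277 = 0.0720 W/m².
Total ΔF = 5.6507 + 0.9912 + 0.0720 = 6.7139 W/m².
ΔT = λ ΔF = 0.58 × 6.71 = 3.8918 K.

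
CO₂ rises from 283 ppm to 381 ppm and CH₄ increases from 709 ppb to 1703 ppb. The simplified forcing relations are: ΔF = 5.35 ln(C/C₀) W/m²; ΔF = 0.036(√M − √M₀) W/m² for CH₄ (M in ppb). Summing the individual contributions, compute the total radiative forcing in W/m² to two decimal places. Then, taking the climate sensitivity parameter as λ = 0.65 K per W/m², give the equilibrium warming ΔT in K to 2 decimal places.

ΔF = 2.12 W/m²; ΔT = 1.38 K

CO₂: 5.35 × ln(381/283) = 5.35 × ln(1.34629) = 5.35 × 0.29735 = 1.5908 W/m².
CH₄: 0.036 × (√1703 − √709) = 0.036 × (41.2674 − 26.6271) = 0.036 × 14.6403 = 0.5271 W/m².
Total ΔF = 1.5908 + 0.5271 = 2.1179 W/m².
ΔT = λ ΔF = 0.65 × 2.12 = 1.3780 K.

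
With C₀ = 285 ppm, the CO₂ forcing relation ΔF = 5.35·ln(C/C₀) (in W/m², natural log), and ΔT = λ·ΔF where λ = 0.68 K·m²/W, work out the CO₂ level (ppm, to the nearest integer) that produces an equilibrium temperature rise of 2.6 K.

C ≈ 582 ppm

Required forcing: ΔF = ΔT/λ = 2.6/0.68 = 3.8235 W/m².
Then ln(C/285) = ΔF/5.35 = 3.8235/5.35 = 0.71467.
So C = 285 × e^0.71467 = 285 × 2.04351 = 582.40 ppm.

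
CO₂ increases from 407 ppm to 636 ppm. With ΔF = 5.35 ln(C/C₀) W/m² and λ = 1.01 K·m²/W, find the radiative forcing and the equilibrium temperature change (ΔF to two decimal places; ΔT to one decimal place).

ΔF = 2.39 W/m²; ΔT = 2.4 K

CO₂: 5.35 × ln(636/407) = 5.35 × ln(1.56265) = 5.35 × 0.44638 = 2.3881 W/m².
ΔT = λ ΔF = 1.01 × 2.39 = 2.4139 K.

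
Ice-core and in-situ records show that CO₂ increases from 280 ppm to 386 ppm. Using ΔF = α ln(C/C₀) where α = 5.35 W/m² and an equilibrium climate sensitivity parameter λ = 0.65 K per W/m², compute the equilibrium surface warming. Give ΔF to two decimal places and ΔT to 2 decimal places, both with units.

CO₂: 5.35 × ln(386/280) = 5.35 × ln(1.37857) = 5.35 × 0.32105 = 1.7176 W/m².
ΔT = λ ΔF = 0.65 × 1.72 = 1.1180 K.

ΔF = 1.72 W/m²; ΔT = 1.12 K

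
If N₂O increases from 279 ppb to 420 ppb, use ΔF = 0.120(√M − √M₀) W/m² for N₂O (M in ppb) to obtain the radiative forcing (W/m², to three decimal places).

ΔF = 0.455 W/m²

N₂O: 0.120 × (√420 − √279) = 0.120 × (20.4939 − 16.7033) = 0.120 × 3.7906 = 0.4549 W/m².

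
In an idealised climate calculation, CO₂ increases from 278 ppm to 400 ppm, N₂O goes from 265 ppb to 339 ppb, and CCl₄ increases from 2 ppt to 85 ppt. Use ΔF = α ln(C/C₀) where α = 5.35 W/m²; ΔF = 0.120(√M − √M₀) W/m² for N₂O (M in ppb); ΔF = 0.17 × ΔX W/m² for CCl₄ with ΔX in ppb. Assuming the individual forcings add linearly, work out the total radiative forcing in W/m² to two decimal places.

CO₂: 5.35 × ln(400/278) = 5.35 × ln(1.43885) = 5.35 × 0.36384 = 1.9465 W/m².
N₂O: 0.120 × (√339 − √265) = 0.120 × (18.4120 − 16.2788) = 0.120 × 2.1332 = 0.2560 W/m².
CCl₄: Δ = 85 − 2 = 83 ppt = 0.083 ppb; ΔF = 0.17 × 0.083 = 0.0141 W/m².
Total ΔF = 1.9465 + 0.2560 + 0.0141 = 2.2166 W/m².

ΔF = 2.22 W/m²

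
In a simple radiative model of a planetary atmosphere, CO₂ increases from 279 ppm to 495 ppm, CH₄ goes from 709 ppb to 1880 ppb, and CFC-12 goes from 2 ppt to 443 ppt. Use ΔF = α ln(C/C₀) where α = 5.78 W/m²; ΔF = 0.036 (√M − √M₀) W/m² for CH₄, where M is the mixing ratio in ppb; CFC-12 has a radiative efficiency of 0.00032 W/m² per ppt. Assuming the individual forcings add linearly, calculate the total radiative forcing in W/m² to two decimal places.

CO₂: 5.78 × ln(495/279) = 5.78 × ln(1.77419) = 5.78 × 0.57334 = 3.3139 W/m².
CH₄: 0.036 × (√1880 − √709) = 0.036 × (43.3590 − 26.6271) = 0.036 × 16.7319 = 0.6023 W/m².
CFC-12: ΔF = 0.00032 × (443 − 2) = 0.00032 × 441 = 0.1411 W/m².
Total ΔF = 3.3139 + 0.6023 + 0.1411 = 4.0573 W/m².

ΔF = 4.06 W/m²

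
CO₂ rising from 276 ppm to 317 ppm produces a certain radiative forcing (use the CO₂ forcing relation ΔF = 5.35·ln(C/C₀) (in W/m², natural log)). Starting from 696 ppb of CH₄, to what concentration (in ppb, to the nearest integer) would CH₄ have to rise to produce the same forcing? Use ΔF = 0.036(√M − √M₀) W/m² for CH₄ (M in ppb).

M ≈ 2206 ppb

CO₂ forcing: 5.35 × ln(317/276) = 5.35 × 0.138501 = 0.74098 W/m².
Set 0.036(√M − √696) = 0.74098: √M = 0.74098/0.036 + √696 = 20.5828 + 26.3818 = 46.9646.
M = (46.9646)² = 2205.67 ppb.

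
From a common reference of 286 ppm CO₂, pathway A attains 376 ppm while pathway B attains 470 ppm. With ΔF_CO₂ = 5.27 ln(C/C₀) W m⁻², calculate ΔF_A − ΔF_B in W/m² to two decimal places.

ΔF_A = 5.27 ln(376/286) = 5.27 × 0.27360 = 1.4419 W/m².
ΔF_B = 5.27 ln(470/286) = 5.27 × 0.49674 = 2.6178 W/m².
Difference: 1.4419 − 2.6178 = -1.1759 W/m².

ΔF_A − ΔF_B = -1.18 W/m²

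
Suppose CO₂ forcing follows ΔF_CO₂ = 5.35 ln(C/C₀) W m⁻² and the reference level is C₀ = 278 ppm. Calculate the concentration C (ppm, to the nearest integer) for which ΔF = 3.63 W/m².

C ≈ 548 ppm

Set 5.35 ln(C/278) = 3.63, so ln(C/278) = 3.63/5.35 = 0.67850.
Then C/278 = e^0.67850 = 1.97092, giving C = 278 × 1.97092 = 547.92 ppm.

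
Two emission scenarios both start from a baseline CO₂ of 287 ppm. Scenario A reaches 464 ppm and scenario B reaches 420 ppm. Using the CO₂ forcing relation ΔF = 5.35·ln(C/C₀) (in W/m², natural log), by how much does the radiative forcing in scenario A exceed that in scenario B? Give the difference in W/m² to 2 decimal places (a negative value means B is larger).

ΔF_A = 5.35 ln(464/287) = 5.35 × 0.48040 = 2.5701 W/m².
ΔF_B = 5.35 ln(420/287) = 5.35 × 0.38077 = 2.0371 W/m².
Difference: 2.5701 − 2.0371 = 0.5330 W/m².

ΔF_A − ΔF_B = 0.53 W/m²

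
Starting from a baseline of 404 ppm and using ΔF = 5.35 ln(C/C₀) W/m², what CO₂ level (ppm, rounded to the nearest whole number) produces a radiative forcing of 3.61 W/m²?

C ≈ 793 ppm

Set 5.35 ln(C/404) = 3.61, so ln(C/404) = 3.61/5.35 = 0.67477.
Then C/404 = e^0.67477 = 1.96358, giving C = 404 × 1.96358 = 793.29 ppm.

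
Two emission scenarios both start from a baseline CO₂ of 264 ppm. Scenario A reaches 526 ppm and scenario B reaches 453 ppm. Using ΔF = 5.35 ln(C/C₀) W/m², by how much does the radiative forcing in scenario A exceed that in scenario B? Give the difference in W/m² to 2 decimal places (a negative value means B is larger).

ΔF_A = 5.35 ln(526/264) = 5.35 × 0.68935 = 3.6880 W/m².
ΔF_B = 5.35 ln(453/264) = 5.35 × 0.53994 = 2.8887 W/m².
Difference: 3.6880 − 2.8887 = 0.7993 W/m².
(Equivalently, ΔF_A − ΔF_B = 5.35 ln(526/453) = 5.35 × 0.14941 = 0.7993 W/m².)

ΔF_A − ΔF_B = 0.80 W/m²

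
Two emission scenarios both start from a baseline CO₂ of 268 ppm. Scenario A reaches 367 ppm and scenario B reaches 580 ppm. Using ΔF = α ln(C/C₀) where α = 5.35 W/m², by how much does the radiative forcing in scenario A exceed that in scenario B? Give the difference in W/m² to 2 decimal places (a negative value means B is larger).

ΔF_A = 5.35 ln(367/268) = 5.35 × 0.31437 = 1.6819 W/m².
ΔF_B = 5.35 ln(580/268) = 5.35 × 0.77204 = 4.1304 W/m².
Difference: 1.6819 − 4.1304 = -2.4485 W/m².
(Equivalently, ΔF_A − ΔF_B = 5.35 ln(367/580) = 5.35 × -0.45767 = -2.4485 W/m².)

ΔF_A − ΔF_B = -2.45 W/m²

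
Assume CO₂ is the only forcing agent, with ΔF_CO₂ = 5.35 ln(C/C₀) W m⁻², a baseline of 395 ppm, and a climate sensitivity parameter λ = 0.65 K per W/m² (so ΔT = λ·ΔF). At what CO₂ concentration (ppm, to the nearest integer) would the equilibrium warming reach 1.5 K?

Required forcing: ΔF = ΔT/λ = 1.5/0.65 = 2.3077 W/m².
Then ln(C/395) = ΔF/5.35 = 2.3077/5.35 = 0.43135.
So C = 395 × e^0.43135 = 395 × 1.53933 = 608.04 ppm.

C ≈ 608 ppm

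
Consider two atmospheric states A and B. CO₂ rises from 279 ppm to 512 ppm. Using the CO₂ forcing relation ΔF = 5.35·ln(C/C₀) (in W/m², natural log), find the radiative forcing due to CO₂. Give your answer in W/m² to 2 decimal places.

ΔF = 3.25 W/m²

CO₂ absorption bands are partially saturated, so forcing scales with the logarithm of the concentration ratio.
CO₂: 5.35 × ln(512/279) = 5.35 × ln(1.83513) = 5.35 × 0.60712 = 3.2481 W/m².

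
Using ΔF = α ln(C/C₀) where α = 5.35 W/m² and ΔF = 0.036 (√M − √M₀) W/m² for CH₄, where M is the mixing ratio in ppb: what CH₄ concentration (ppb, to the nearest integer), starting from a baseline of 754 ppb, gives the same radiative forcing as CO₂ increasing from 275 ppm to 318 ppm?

CO₂ forcing: 5.35 × ln(318/275) = 5.35 × 0.145280 = 0.77725 W/m².
Set 0.036(√M − √754) = 0.77725: √M = 0.77725/0.036 + √754 = 21.5903 + 27.4591 = 49.0494.
M = (49.0494)² = 2405.84 ppb.

M ≈ 2406 ppb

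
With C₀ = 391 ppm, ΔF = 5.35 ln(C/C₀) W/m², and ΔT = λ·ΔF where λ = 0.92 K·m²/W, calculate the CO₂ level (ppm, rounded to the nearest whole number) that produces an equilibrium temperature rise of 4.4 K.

C ≈ 956 ppm

Required forcing: ΔF = ΔT/λ = 4.4/0.92 = 4.7826 W/m².
Then ln(C/391) = ΔF/5.35 = 4.7826/5.35 = 0.89394.
So C = 391 × e^0.89394 = 391 × 2.44474 = 955.89 ppm.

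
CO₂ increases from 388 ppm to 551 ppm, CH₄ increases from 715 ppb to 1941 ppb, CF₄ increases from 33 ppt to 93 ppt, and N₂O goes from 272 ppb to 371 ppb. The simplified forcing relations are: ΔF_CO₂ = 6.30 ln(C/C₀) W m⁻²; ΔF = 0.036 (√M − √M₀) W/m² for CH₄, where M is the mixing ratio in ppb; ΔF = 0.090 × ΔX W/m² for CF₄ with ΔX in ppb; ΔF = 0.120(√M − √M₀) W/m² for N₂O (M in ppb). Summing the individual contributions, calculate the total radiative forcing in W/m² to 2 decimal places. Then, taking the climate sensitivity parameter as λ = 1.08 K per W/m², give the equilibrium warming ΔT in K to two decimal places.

ΔF = 3.17 W/m²; ΔT = 3.42 K

CO₂: 6.30 × ln(551/388) = 6.30 × ln(1.42010) = 6.30 × 0.35073 = 2.2096 W/m².
CH₄: 0.036 × (√1941 − √715) = 0.036 × (44.0568 − 26.7395) = 0.036 × 17.3173 = 0.6234 W/m².
CF₄: Δ = 93 − 33 = 60 ppt = 0.060 ppb; ΔF = 0.090 × 0.060 = 0.0054 W/m².
N₂O: 0.120 × (√371 − √272) = 0.120 × (19.2614 − 16.4924) = 0.120 × 2.7690 = 0.3323 W/m².
Total ΔF = 2.2096 + 0.6234 + 0.0054 + 0.3323 = 3.1707 W/m².
ΔT = λ ΔF = 1.08 × 3.17 = 3.4236 K.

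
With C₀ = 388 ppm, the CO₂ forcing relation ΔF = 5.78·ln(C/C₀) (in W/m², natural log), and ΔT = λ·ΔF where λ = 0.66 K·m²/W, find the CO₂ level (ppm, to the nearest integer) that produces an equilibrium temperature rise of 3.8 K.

Required forcing: ΔF = ΔT/λ = 3.8/0.66 = 5.7576 W/m².
Then ln(C/388) = ΔF/5.78 = 5.7576/5.78 = 0.99612.
So C = 388 × e^0.99612 = 388 × 2.70776 = 1050.61 ppm.

C ≈ 1051 ppm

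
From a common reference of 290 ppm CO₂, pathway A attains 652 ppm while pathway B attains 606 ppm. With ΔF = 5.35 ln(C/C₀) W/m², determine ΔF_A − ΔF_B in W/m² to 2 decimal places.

ΔF_A = 5.35 ln(652/290) = 5.35 × 0.81016 = 4.3344 W/m².
ΔF_B = 5.35 ln(606/290) = 5.35 × 0.73700 = 3.9430 W/m².
Difference: 4.3344 − 3.9430 = 0.3914 W/m².
(Equivalently, ΔF_A − ΔF_B = 5.35 ln(652/606) = 5.35 × 0.07316 = 0.3914 W/m².)

ΔF_A − ΔF_B = 0.39 W/m²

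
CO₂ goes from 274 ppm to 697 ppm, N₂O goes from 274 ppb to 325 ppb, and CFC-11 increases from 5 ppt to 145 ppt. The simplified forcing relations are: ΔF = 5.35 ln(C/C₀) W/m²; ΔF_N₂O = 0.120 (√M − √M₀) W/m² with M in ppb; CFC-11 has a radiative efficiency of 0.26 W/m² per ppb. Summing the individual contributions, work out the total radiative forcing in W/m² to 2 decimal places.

ΔF = 5.21 W/m²

CO₂: 5.35 × ln(697/274) = 5.35 × ln(2.54380) = 5.35 × 0.93366 = 4.9951 W/m².
N₂O: 0.120 × (√325 − √274) = 0.120 × (18.0278 − 16.5529) = 0.120 × 1.4749 = 0.1770 W/m².
CFC-11: Δ = 145 − 5 = 140 ppt = 0.140 ppb; ΔF = 0.26 × 0.140 = 0.0364 W/m².
Total ΔF = 4.9951 + 0.1770 + 0.0364 = 5.2085 W/m².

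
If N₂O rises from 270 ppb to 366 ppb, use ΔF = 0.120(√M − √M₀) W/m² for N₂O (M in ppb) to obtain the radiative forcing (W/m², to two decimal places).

N₂O: 0.120 × (√366 − √270) = 0.120 × (19.1311 − 16.4317) = 0.120 × 2.6994 = 0.3239 W/m².

ΔF = 0.32 W/m²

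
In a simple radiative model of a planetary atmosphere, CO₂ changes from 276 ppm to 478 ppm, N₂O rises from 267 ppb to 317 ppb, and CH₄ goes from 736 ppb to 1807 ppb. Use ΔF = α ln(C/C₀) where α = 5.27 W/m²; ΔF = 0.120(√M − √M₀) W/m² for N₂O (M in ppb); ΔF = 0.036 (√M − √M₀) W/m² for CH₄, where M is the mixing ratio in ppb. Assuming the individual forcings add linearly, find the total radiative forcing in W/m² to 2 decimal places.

ΔF = 3.62 W/m²

CO₂: 5.27 × ln(478/276) = 5.27 × ln(1.73188) = 5.27 × 0.54921 = 2.8943 W/m².
N₂O: 0.120 × (√317 − √267) = 0.120 × (17.8045 − 16.3401) = 0.120 × 1.4644 = 0.1757 W/m².
CH₄: 0.036 × (√1807 − √736) = 0.036 × (42.5088 − 27.1293) = 0.036 × 15.3795 = 0.5537 W/m².
Total ΔF = 2.8943 + 0.1757 + 0.5537 = 3.6237 W/m².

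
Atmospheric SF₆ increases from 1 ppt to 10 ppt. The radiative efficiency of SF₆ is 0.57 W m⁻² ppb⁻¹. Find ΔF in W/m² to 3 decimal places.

SF₆: Δ = 10 − 1 = 9 ppt = 0.009 ppb; ΔF = 0.57 × 0.009 = 0.0051 W/m².

ΔF = 0.005 W/m²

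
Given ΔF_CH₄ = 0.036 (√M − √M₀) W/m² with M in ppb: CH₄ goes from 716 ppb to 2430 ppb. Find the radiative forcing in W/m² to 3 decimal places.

CH₄: 0.036 × (√2430 − √716) = 0.036 × (49.2950 − 26.7582) = 0.036 × 22.5368 = 0.8113 W/m².

ΔF = 0.811 W/m²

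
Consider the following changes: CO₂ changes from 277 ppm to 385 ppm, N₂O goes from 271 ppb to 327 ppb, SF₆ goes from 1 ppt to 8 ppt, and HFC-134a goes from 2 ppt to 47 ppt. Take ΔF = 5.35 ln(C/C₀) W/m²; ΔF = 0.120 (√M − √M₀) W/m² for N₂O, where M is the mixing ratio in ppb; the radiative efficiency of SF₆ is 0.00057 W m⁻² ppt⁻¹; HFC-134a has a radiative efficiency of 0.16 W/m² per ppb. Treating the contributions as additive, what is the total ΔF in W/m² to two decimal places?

ΔF = 1.97 W/m²

CO₂: 5.35 × ln(385/277) = 5.35 × ln(1.38989) = 5.35 × 0.32922 = 1.7613 W/m².
N₂O: 0.120 × (√327 − √271) = 0.120 × (18.0831 − 16.4621) = 0.120 × 1.6210 = 0.1945 W/m².
SF₆: ΔF = 0.00057 × (8 − 1) = 0.00057 × 7 = 0.0040 W/m².
HFC-134a: Δ = 47 − 2 = 45 ppt = 0.045 ppb; ΔF = 0.16 × 0.045 = 0.0072 W/m².
Total ΔF = 1.7613 + 0.1945 + 0.0040 + 0.0072 = 1.9670 W/m².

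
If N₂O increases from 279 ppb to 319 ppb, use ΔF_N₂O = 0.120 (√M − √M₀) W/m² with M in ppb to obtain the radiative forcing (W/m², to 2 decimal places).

N₂O: 0.120 × (√319 − √279) = 0.120 × (17.8606 − 16.7033) = 0.120 × 1.1573 = 0.1389 W/m².

ΔF = 0.14 W/m²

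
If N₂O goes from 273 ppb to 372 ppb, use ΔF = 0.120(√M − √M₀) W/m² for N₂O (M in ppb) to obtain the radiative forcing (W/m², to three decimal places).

N₂O: 0.120 × (√372 − √273) = 0.120 × (19.2873 − 16.5227) = 0.120 × 2.7646 = 0.3318 W/m².

ΔF = 0.332 W/m²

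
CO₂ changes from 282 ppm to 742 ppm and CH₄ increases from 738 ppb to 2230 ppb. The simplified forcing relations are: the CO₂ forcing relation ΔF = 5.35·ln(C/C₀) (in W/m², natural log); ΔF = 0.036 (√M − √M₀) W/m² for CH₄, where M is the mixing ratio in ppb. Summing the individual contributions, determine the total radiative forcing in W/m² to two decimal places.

ΔF = 5.90 W/m²

CO₂: 5.35 × ln(742/282) = 5.35 × ln(2.63121) = 5.35 × 0.96744 = 5.1758 W/m².
CH₄: 0.036 × (√2230 − √738) = 0.036 × (47.2229 − 27.1662) = 0.036 × 20.0567 = 0.7220 W/m².
Total ΔF = 5.1758 + 0.7220 = 5.8978 W/m².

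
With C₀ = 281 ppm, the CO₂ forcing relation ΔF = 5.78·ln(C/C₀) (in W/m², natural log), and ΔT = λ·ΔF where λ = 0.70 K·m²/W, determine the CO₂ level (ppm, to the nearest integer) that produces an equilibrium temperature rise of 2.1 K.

C ≈ 472 ppm

Required forcing: ΔF = ΔT/λ = 2.1/0.70 = 3.0000 W/m².
Then ln(C/281) = ΔF/5.78 = 3.0000/5.78 = 0.51903.
So C = 281 × e^0.51903 = 281 × 1.68040 = 472.19 ppm.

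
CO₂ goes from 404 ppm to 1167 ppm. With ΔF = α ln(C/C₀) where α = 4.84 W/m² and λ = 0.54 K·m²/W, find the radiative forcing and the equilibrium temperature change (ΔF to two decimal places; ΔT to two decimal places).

ΔF = 5.13 W/m²; ΔT = 2.77 K

CO₂: 4.84 × ln(1167/404) = 4.84 × ln(2.88861) = 4.84 × 1.06078 = 5.1342 W/m².
ΔT = λ ΔF = 0.54 × 5.13 = 2.7702 K.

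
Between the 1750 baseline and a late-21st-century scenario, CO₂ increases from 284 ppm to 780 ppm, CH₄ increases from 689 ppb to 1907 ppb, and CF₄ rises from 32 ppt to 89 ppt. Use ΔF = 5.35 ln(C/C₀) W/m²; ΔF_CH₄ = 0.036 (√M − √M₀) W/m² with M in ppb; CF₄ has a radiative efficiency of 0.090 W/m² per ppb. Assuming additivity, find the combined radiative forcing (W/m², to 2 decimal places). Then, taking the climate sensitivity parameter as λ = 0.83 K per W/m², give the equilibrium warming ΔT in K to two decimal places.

ΔF = 6.04 W/m²; ΔT = 5.01 K

CO₂: 5.35 × ln(780/284) = 5.35 × ln(2.74648) = 5.35 × 1.01032 = 5.4052 W/m².
CH₄: 0.036 × (√1907 − √689) = 0.036 × (43.6692 − 26.2488) = 0.036 × 17.4204 = 0.6271 W/m².
CF₄: Δ = 89 − 32 = 57 ppt = 0.057 ppb; ΔF = 0.090 × 0.057 = 0.0051 W/m².
Total ΔF = 5.4052 + 0.6271 + 0.0051 = 6.0374 W/m².
ΔT = λ ΔF = 0.83 × 6.04 = 5.0132 K.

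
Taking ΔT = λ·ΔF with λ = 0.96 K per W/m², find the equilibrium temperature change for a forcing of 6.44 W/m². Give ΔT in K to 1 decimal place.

ΔT = 6.2 K

ΔT = λ ΔF = 0.96 × 6.44 = 6.1824 K.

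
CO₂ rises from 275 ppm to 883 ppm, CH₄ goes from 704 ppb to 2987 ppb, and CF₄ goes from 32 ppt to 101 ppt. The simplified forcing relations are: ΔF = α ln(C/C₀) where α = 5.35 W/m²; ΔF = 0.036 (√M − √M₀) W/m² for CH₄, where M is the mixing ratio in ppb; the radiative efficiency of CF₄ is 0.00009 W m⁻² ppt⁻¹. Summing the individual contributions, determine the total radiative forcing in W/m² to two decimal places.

ΔF = 7.26 W/m²

CO₂: 5.35 × ln(883/275) = 5.35 × ln(3.21091) = 5.35 × 1.16655 = 6.2410 W/m².
CH₄: 0.036 × (√2987 − √704) = 0.036 × (54.6535 − 26.5330) = 0.036 × 28.1205 = 1.0123 W/m².
CF₄: ΔF = 0.00009 × (101 − 32) = 0.00009 × 69 = 0.0062 W/m².
Total ΔF = 6.2410 + 1.0123 + 0.0062 = 7.2595 W/m².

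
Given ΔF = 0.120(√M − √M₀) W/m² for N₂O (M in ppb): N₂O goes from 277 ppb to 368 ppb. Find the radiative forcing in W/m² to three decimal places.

N₂O: 0.120 × (√368 − √277) = 0.120 × (19.1833 − 16.6433) = 0.120 × 2.5400 = 0.3048 W/m².

ΔF = 0.305 W/m²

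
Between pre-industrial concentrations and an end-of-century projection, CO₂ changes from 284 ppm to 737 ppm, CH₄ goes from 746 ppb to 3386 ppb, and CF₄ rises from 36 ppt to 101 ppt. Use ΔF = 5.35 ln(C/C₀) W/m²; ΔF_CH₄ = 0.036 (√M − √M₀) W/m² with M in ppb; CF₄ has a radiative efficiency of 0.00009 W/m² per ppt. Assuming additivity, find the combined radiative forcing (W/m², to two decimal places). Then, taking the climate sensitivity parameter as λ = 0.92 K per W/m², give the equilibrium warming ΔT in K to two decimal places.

CO₂: 5.35 × ln(737/284) = 5.35 × ln(2.59507) = 5.35 × 0.95361 = 5.1018 W/m².
CH₄: 0.036 × (√3386 − √746) = 0.036 × (58.1893 − 27.3130) = 0.036 × 30.8763 = 1.1115 W/m².
CF₄: ΔF = 0.00009 × (101 − 36) = 0.00009 × 65 = 0.0059 W/m².
Total ΔF = 5.1018 + 1.1115 + 0.0059 = 6.2192 W/m².
ΔT = λ ΔF = 0.92 × 6.22 = 5.7224 K.

ΔF = 6.22 W/m²; ΔT = 5.72 K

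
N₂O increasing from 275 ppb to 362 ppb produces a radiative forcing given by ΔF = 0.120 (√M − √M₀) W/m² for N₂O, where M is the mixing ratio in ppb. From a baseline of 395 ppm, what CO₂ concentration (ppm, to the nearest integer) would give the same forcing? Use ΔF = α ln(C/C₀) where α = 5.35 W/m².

N₂O forcing: 0.120 × (√362 − √275) = 0.120 × (19.0263 − 16.5831) = 0.120 × 2.4432 = 0.29318 W/m².
Set 5.35 ln(C/395) = 0.29318: ln(C/395) = 0.29318/5.35 = 0.05480, so C = 395 × e^0.05480 = 395 × 1.05633 = 417.25 ppm.

C ≈ 417 ppm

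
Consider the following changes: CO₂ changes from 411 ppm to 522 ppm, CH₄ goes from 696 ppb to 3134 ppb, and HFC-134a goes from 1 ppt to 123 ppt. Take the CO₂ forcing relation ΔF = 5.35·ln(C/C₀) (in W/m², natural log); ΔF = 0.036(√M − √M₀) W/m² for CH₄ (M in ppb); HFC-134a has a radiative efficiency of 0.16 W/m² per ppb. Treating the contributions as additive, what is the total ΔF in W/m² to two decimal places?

CO₂: 5.35 × ln(522/411) = 5.35 × ln(1.27007) = 5.35 × 0.23907 = 1.2790 W/m².
CH₄: 0.036 × (√3134 − √696) = 0.036 × (55.9821 − 26.3818) = 0.036 × 29.6003 = 1.0656 W/m².
HFC-134a: Δ = 123 − 1 = 122 ppt = 0.122 ppb; ΔF = 0.16 × 0.122 = 0.0195 W/m².
Total ΔF = 1.2790 + 1.0656 + 0.0195 = 2.3641 W/m².

ΔF = 2.36 W/m²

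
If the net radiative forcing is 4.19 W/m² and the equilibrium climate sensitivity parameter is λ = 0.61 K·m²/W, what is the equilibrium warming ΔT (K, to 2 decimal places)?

ΔT = 2.56 K

ΔT = λ ΔF = 0.61 × 4.19 = 2.5559 K.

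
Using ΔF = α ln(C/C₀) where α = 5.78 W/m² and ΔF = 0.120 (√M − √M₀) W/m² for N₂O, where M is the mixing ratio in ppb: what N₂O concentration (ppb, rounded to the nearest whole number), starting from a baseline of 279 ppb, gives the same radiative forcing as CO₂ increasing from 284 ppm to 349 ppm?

M ≈ 709 ppb

CO₂ forcing: 5.78 × ln(349/284) = 5.78 × 0.206098 = 1.19125 W/m².
Set 0.120(√M − √279) = 1.19125: √M = 1.19125/0.120 + √279 = 9.9271 + 16.7033 = 26.6304.
M = (26.6304)² = 709.18 ppb.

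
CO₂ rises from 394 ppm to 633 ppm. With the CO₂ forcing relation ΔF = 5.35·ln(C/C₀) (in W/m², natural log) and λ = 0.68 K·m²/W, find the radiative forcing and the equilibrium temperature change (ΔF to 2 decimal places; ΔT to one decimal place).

ΔF = 2.54 W/m²; ΔT = 1.7 K

CO₂: 5.35 × ln(633/394) = 5.35 × ln(1.60660) = 5.35 × 0.47412 = 2.5365 W/m².
ΔT = λ ΔF = 0.68 × 2.54 = 1.7272 K.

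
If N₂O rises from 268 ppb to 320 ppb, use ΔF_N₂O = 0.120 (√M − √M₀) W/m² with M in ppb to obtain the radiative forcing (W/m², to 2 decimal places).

ΔF = 0.18 W/m²

N₂O: 0.120 × (√320 − √268) = 0.120 × (17.8885 − 16.3707) = 0.120 × 1.5178 = 0.1821 W/m².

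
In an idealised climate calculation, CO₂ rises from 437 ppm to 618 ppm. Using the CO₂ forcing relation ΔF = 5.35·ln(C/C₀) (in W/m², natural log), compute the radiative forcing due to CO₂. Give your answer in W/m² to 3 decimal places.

CO₂: 5.35 × ln(618/437) = 5.35 × ln(1.41419) = 5.35 × 0.34656 = 1.8541 W/m².

ΔF = 1.854 W/m²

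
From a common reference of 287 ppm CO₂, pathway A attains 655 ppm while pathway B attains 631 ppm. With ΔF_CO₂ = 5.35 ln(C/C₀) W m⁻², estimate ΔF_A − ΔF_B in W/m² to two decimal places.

ΔF_A = 5.35 ln(655/287) = 5.35 × 0.82515 = 4.4146 W/m².
ΔF_B = 5.35 ln(631/287) = 5.35 × 0.78782 = 4.2148 W/m².
Difference: 4.4146 − 4.2148 = 0.1998 W/m².

ΔF_A − ΔF_B = 0.20 W/m²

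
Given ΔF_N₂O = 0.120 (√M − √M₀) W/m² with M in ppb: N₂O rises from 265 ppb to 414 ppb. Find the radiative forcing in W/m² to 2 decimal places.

ΔF = 0.49 W/m²

N₂O: 0.120 × (√414 − √265) = 0.120 × (20.3470 − 16.2788) = 0.120 × 4.0682 = 0.4882 W/m².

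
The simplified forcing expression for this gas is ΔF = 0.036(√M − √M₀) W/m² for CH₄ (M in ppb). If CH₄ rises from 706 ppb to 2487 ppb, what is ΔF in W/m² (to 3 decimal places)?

ΔF = 0.839 W/m²

CH₄: 0.036 × (√2487 − √706) = 0.036 × (49.8698 − 26.5707) = 0.036 × 23.2991 = 0.8388 W/m².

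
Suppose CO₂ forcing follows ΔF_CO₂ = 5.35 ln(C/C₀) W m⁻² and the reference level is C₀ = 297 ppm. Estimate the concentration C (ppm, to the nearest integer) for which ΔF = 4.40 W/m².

Set 5.35 ln(C/297) = 4.40, so ln(C/297) = 4.40/5.35 = 0.82243.
Then C/297 = e^0.82243 = 2.27602, giving C = 297 × 2.27602 = 675.98 ppm.

C ≈ 676 ppm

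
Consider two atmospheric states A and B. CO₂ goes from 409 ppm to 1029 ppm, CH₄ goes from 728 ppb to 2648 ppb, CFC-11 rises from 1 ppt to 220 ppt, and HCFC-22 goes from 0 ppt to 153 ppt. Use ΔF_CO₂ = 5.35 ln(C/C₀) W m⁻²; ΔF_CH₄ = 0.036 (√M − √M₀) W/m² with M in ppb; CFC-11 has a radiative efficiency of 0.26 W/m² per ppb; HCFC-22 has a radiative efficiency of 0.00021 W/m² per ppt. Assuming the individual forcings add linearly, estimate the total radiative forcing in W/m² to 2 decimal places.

CO₂: 5.35 × ln(1029/409) = 5.35 × ln(2.51589) = 5.35 × 0.92263 = 4.9361 W/m².
CH₄: 0.036 × (√2648 − √728) = 0.036 × (51.4587 − 26.9815) = 0.036 × 24.4772 = 0.8812 W/m².
CFC-11: Δ = 220 − 1 = 219 ppt = 0.219 ppb; ΔF = 0.26 × 0.219 = 0.0569 W/m².
HCFC-22: ΔF = 0.00021 × (153 − 0) = 0.00021 × 153 = 0.0321 W/m².
Total ΔF = 4.9361 + 0.8812 + 0.0569 + 0.0321 = 5.9063 W/m².

ΔF = 5.91 W/m²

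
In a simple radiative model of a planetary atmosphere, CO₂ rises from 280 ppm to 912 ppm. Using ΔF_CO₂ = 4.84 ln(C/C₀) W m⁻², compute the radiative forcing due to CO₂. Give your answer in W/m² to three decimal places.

ΔF = 5.715 W/m²

CO₂: 4.84 × ln(912/280) = 4.84 × ln(3.25714) = 4.84 × 1.18085 = 5.7153 W/m².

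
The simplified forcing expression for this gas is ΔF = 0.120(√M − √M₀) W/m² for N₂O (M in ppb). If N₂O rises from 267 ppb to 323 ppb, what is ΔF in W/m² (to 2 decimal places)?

N₂O: 0.120 × (√323 − √267) = 0.120 × (17.9722 − 16.3401) = 0.120 × 1.6321 = 0.1959 W/m².

ΔF = 0.20 W/m²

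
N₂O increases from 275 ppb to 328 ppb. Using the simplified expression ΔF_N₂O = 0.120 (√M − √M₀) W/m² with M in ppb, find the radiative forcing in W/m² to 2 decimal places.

N₂O: 0.120 × (√328 − √275) = 0.120 × (18.1108 − 16.5831) = 0.120 × 1.5277 = 0.1833 W/m².

ΔF = 0.18 W/m²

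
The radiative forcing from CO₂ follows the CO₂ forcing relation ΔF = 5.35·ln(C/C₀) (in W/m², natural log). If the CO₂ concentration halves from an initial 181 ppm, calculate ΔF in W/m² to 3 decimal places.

ΔF = -3.708 W/m²

Because the forcing depends only on the ratio C/C₀, the initial concentration does not enter.
ΔF = 5.35 × ln(0.5) = 5.35 × -0.69315 = -3.7084 W/m².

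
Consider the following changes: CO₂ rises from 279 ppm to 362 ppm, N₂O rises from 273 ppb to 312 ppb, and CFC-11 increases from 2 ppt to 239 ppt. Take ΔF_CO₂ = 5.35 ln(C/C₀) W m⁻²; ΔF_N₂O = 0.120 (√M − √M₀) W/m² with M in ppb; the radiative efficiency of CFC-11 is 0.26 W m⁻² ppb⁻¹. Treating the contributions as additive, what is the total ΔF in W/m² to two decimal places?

ΔF = 1.59 W/m²

CO₂: 5.35 × ln(362/279) = 5.35 × ln(1.29749) = 5.35 × 0.26043 = 1.3933 W/m².
N₂O: 0.120 × (√312 − √273) = 0.120 × (17.6635 − 16.5227) = 0.120 × 1.1408 = 0.1369 W/m².
CFC-11: Δ = 239 − 2 = 237 ppt = 0.237 ppb; ΔF = 0.26 × 0.237 = 0.0616 W/m².
Total ΔF = 1.3933 + 0.1369 + 0.0616 = 1.5918 W/m².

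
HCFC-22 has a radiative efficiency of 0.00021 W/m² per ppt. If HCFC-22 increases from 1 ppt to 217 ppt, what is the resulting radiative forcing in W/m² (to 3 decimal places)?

HCFC-22: ΔF = 0.00021 × (217 − 1) = 0.00021 × 216 = 0.0454 W/m².

ΔF = 0.045 W/m²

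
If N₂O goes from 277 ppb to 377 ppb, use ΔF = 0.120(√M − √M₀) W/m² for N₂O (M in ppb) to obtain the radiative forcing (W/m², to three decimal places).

ΔF = 0.333 W/m²

N₂O: 0.120 × (√377 − √277) = 0.120 × (19.4165 − 16.6433) = 0.120 × 2.7732 = 0.3328 W/m².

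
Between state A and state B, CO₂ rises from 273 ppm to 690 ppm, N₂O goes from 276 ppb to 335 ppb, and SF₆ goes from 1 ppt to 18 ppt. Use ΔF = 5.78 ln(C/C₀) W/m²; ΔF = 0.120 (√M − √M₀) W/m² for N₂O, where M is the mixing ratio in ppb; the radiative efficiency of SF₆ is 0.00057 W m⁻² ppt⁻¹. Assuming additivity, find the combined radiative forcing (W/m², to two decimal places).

ΔF = 5.57 W/m²

CO₂: 5.78 × ln(690/273) = 5.78 × ln(2.52747) = 5.78 × 0.92722 = 5.3593 W/m².
N₂O: 0.120 × (√335 − √276) = 0.120 × (18.3030 − 16.6132) = 0.120 × 1.6898 = 0.2028 W/m².
SF₆: ΔF = 0.00057 × (18 − 1) = 0.00057 × 17 = 0.0097 W/m².
Total ΔF = 5.3593 + 0.2028 + 0.0097 = 5.5718 W/m².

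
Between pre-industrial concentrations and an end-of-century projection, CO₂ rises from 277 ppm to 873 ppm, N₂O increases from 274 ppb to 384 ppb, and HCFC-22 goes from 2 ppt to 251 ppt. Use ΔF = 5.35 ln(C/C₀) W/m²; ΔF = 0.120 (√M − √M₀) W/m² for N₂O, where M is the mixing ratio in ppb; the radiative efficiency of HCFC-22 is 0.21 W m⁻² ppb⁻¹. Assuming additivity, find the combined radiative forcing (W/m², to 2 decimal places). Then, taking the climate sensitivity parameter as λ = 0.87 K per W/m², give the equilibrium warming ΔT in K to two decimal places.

ΔF = 6.56 W/m²; ΔT = 5.71 K

CO₂: 5.35 × ln(873/277) = 5.35 × ln(3.15162) = 5.35 × 1.14792 = 6.1414 W/m².
N₂O: 0.120 × (√384 − √274) = 0.120 × (19.5959 − 16.5529) = 0.120 × 3.0430 = 0.3652 W/m².
HCFC-22: Δ = 251 − 2 = 249 ppt = 0.249 ppb; ΔF = 0.21 × 0.249 = 0.0523 W/m².
Total ΔF = 6.1414 + 0.3652 + 0.0523 = 6.5589 W/m².
ΔT = λ ΔF = 0.87 × 6.56 = 5.7072 K.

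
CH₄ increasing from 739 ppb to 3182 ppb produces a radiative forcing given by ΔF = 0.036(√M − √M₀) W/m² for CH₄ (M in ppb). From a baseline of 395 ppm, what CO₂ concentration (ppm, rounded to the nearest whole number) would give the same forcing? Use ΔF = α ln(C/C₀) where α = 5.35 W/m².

CH₄ forcing: 0.036 × (√3182 − √739) = 0.036 × (56.4092 − 27.1846) = 0.036 × 29.2246 = 1.05209 W/m².
Set 5.35 ln(C/395) = 1.05209: ln(C/395) = 1.05209/5.35 = 0.19665, so C = 395 × e^0.19665 = 395 × 1.21732 = 480.84 ppm.

C ≈ 481 ppm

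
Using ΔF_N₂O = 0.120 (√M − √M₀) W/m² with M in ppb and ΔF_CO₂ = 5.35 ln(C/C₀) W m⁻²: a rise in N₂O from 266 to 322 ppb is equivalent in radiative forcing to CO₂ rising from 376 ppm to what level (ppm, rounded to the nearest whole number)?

C ≈ 390 ppm

N₂O forcing: 0.120 × (√322 − √266) = 0.120 × (17.9444 − 16.3095) = 0.120 × 1.6349 = 0.19619 W/m².
Set 5.35 ln(C/376) = 0.19619: ln(C/376) = 0.19619/5.35 = 0.03667, so C = 376 × e^0.03667 = 376 × 1.03735 = 390.04 ppm.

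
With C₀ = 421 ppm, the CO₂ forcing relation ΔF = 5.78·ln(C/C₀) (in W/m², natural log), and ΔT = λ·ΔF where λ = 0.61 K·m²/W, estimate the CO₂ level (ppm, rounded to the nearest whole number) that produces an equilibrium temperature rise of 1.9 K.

C ≈ 722 ppm

Required forcing: ΔF = ΔT/λ = 1.9/0.61 = 3.1148 W/m².
Then ln(C/421) = ΔF/5.78 = 3.1148/5.78 = 0.53889.
So C = 421 × e^0.53889 = 421 × 1.71410 = 721.64 ppm.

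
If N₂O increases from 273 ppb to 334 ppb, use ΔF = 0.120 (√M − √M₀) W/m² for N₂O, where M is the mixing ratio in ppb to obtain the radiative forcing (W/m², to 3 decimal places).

N₂O: 0.120 × (√334 − √273) = 0.120 × (18.2757 − 16.5227) = 0.120 × 1.7530 = 0.2104 W/m².

ΔF = 0.210 W/m²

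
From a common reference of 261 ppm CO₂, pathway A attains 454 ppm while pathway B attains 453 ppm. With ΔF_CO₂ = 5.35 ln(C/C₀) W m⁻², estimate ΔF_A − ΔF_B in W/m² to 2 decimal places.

ΔF_A = 5.35 ln(454/261) = 5.35 × 0.55358 = 2.9617 W/m².
ΔF_B = 5.35 ln(453/261) = 5.35 × 0.55137 = 2.9498 W/m².
Difference: 2.9617 − 2.9498 = 0.0119 W/m².

ΔF_A − ΔF_B = 0.01 W/m²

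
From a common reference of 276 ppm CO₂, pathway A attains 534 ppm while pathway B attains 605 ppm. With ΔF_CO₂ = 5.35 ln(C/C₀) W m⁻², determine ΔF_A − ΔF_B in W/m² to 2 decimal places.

ΔF_A − ΔF_B = -0.67 W/m²

ΔF_A = 5.35 ln(534/276) = 5.35 × 0.65999 = 3.5309 W/m².
ΔF_B = 5.35 ln(605/276) = 5.35 × 0.78483 = 4.1988 W/m².
Difference: 3.5309 − 4.1988 = -0.6679 W/m².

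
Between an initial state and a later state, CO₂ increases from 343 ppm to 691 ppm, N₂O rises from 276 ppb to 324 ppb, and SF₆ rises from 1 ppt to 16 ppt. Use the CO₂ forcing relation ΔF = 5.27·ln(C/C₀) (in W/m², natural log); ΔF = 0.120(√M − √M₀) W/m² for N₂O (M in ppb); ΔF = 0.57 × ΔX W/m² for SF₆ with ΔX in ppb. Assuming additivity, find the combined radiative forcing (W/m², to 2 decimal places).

CO₂: 5.27 × ln(691/343) = 5.27 × ln(2.01458) = 5.27 × 0.70041 = 3.6912 W/m².
N₂O: 0.120 × (√324 − √276) = 0.120 × (18.0000 − 16.6132) = 0.120 × 1.3868 = 0.1664 W/m².
SF₆: Δ = 16 − 1 = 15 ppt = 0.015 ppb; ΔF = 0.57 × 0.015 = 0.0086 W/m².
Total ΔF = 3.6912 + 0.1664 + 0.0086 = 3.8662 W/m².

ΔF = 3.87 W/m²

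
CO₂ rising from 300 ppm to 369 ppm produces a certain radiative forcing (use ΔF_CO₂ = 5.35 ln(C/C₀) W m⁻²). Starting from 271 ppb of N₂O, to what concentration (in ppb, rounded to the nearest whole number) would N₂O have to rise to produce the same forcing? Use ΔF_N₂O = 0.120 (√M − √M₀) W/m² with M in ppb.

CO₂ forcing: 5.35 × ln(369/300) = 5.35 × 0.207014 = 1.10752 W/m².
Set 0.120(√M − √271) = 1.10752: √M = 1.10752/0.120 + √271 = 9.2293 + 16.4621 = 25.6914.
M = (25.6914)² = 660.05 ppb.

M ≈ 660 ppb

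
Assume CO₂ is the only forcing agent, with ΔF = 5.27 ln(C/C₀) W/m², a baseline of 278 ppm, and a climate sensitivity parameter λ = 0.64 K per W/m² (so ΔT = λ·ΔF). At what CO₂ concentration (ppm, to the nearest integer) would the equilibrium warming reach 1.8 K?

C ≈ 474 ppm

Required forcing: ΔF = ΔT/λ = 1.8/0.64 = 2.8125 W/m².
Then ln(C/278) = ΔF/5.27 = 2.8125/5.27 = 0.53368.
So C = 278 × e^0.53368 = 278 × 1.70520 = 474.05 ppm.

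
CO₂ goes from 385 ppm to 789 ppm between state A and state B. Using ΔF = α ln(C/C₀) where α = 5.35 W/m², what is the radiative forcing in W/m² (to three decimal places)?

ΔF = 3.839 W/m²

CO₂ absorption bands are partially saturated, so forcing scales with the logarithm of the concentration ratio.
CO₂: 5.35 × ln(789/385) = 5.35 × ln(2.04935) = 5.35 × 0.71752 = 3.8387 W/m².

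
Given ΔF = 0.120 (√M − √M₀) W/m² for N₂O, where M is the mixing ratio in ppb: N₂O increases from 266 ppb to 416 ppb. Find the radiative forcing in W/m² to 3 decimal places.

ΔF = 0.490 W/m²

N₂O: 0.120 × (√416 − √266) = 0.120 × (20.3961 − 16.3095) = 0.120 × 4.0866 = 0.4904 W/m².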